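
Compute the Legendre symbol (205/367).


p = 367 is prime, so compute (205/367) with the reciprocity algorithm (Jacobi-symbol steps: pull out 2s via (2/n), flip via reciprocity, reduce):
  reciprocity: (205/367) -> +(367/205)
  reduce: (162/205)
  pull out 2: (2/205) = -1  (since 205 mod 8 = 5)
  reciprocity: (81/205) -> +(205/81)
  reduce: (43/81)
  reciprocity: (43/81) -> +(81/43)
  reduce: (38/43)
  pull out 2: (2/43) = -1  (since 43 mod 8 = 3)
  reciprocity: (19/43) -> -(43/19)
  reduce: (5/19)
  reciprocity: (5/19) -> +(19/5)
  reduce: (4/5)
  pull out 2: (2/5) = -1  (since 5 mod 8 = 5)
  pull out 2: (2/5) = -1  (since 5 mod 8 = 5)
  (1/5) = 1
Product of signs = -1
(205/367) = -1

-1


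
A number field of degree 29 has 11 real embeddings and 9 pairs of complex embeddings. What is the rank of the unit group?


By Dirichlet's unit theorem:
rank = r1 + r2 - 1
= 11 + 9 - 1
= 19

19


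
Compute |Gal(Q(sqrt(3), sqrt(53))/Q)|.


The 2 square roots of distinct primes are multiplicatively independent over Q,
so [K:Q] = 2^2 and Gal(K/Q) is isomorphic to (Z/2Z)^2.
|Gal| = 2^2 = 4

4


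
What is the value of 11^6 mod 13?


p = 13 is prime and the exponent is (p-1)/2 = 6, so by Euler's criterion 11^6 = (11/13) = +1 or -1 mod 13.
Compute by square-and-multiply:
  6 = 4 + 2 (binary 110)
  Repeated squaring mod 13: 11^1 = 11, 11^2 = 4, 11^4 = 3
  11^6 = 11^4 * 11^2 = 3 * 4 mod 13
    3 * 4 = 12 = 12 mod 13
  11^6 = 12 mod 13
Result 12 = p - 1 = -1 mod 13: 11 is a quadratic non-residue mod 13. As a residue in [0, p-1] the value is 12.
11^6 mod 13 = 12

12


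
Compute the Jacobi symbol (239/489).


Compute (239/489) via quadratic reciprocity:
  reciprocity: (239/489) -> +(489/239)
  reduce: (11/239)
  reciprocity: (11/239) -> -(239/11)
  reduce: (8/11)
  pull out 2: (2/11) = -1  (since 11 mod 8 = 3)
  pull out 2: (2/11) = -1  (since 11 mod 8 = 3)
  pull out 2: (2/11) = -1  (since 11 mod 8 = 3)
  (1/11) = 1
Product of signs = 1

1


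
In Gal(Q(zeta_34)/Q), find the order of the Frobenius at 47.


The Frobenius at p in Gal(Q(zeta_n)/Q) = (Z/nZ)* is the class of p, so its order is ord_34(47), the smallest k >= 1 with 47^k = 1 mod 34.
n = 34 = 2 * 17, phi(34) = 16; the order divides phi(n).
Divisors of 16: 1, 2, 4, 8, 16
Repeated squaring mod 34: 47^1 = 13, 47^2 = 33, 47^4 = 1, 47^8 = 1, 47^16 = 1
Test divisors in increasing order:
  k=1: 47^1 = 13 mod 34
  k=2: 47^2 = 33 mod 34
  k=4: 47^4 = 1 mod 34  <- first divisor giving 1
Order = 4

4


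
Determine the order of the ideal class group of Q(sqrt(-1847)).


K = Q(sqrt(-1847)). d mod 4 = 1, so D = disc(K) = d = -1847
h(K) equals the number of primitive reduced positive-definite forms (a, b, c) = a*x^2 + b*x*y + c*y^2 with b^2 - 4ac = D,
where reduced means |b| <= a <= c, with b >= 0 whenever |b| = a or a = c, and primitive means gcd(a, b, c) = 1.
Reduced forces 3a^2 <= |D| = 1847, so 1 <= a <= 24; b must have the parity of D, and c = (b^2 - D)/(4a) must be an integer >= a.
Enumerate a = 1..24, b in [-a, a]:
  a=1: (1, 1, 462)  [1]
  a=2: (2, -1, 231), (2, 1, 231)  [2]
  a=3: (3, -1, 154), (3, 1, 154)  [2]
  a=4: (4, -3, 116), (4, 3, 116)  [2]
  a=5: none
  a=6: (6, -5, 78), (6, -1, 77), (6, 1, 77), (6, 5, 78)  [4]
  a=7: (7, -1, 66), (7, 1, 66)  [2]
  a=8: (8, -3, 58), (8, 3, 58)  [2]
  a=9: (9, -5, 52), (9, 5, 52)  [2]
  a=10: none
  a=11: (11, -1, 42), (11, 1, 42)  [2]
  a=12: (12, -11, 41), (12, -5, 39), (12, 5, 39), (12, 11, 41)  [4]
  a=13: (13, -5, 36), (13, 5, 36)  [2]
  a=14: (14, -13, 36), (14, -1, 33), (14, 1, 33), (14, 13, 36)  [4]
  a=15: none
  a=16: (16, -3, 29), (16, 3, 29)  [2]
  a=17: none
  a=18: (18, -13, 28), (18, -5, 26), (18, 5, 26), (18, 13, 28)  [4]
  a=19..20: none
  a=21: (21, -13, 24), (21, -1, 22), (21, 1, 22), (21, 13, 24)  [4]
  a=22: (22, -21, 26), (22, 21, 26)  [2]
  a=23: (23, -19, 24), (23, 19, 24)  [2]
  a=24: none
Total reduced forms: 1 + 2 + 2 + 2 + 4 + 2 + 2 + 2 + 2 + 4 + 2 + 4 + 2 + 4 + 4 + 2 + 2 = 43
h = 43

43


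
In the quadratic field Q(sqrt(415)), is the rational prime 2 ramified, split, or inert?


K = Q(sqrt(415)). Since d mod 4 = 3, disc(K) = 1660.
Check p | disc: 1660 mod 2 = 0.
p divides disc, so p ramifies: (p) = P^2 with e=2, f=1, g=1.
Therefore p is ramified.

ramified


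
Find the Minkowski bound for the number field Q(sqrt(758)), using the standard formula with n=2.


d = 758, d mod 4 = 2, so disc(K) = 4d = 3032; |disc(K)| = 3032
Real quadratic field, so n = 2, s = r2 = 0, r1 = 2
M = (n!/n^n) * (4/pi)^s * sqrt(|disc(K)|) = (2!/2^2) * (4/pi)^0 * sqrt(3032)
= 0.5 * 1.000000 * 55.063600
= 27.5318

27.5318


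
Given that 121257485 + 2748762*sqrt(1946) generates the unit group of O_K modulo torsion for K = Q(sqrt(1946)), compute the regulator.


epsilon = 121257485 + 2748762*sqrt(1946)
= 2.4251e+08
R = ln(2.4251e+08)
= 19.3066

19.3066


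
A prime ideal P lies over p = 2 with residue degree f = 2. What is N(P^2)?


N(P^a) = p^(a*f)
= 2^(2*2)
= 2^4
= 16

16


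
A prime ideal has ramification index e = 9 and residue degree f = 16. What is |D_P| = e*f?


|D_P| = e * f
= 9 * 16
= 144

144


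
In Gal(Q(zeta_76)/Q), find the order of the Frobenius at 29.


The Frobenius at p in Gal(Q(zeta_n)/Q) = (Z/nZ)* is the class of p, so its order is ord_76(29), the smallest k >= 1 with 29^k = 1 mod 76.
n = 76 = 2^2 * 19, phi(76) = 36; the order divides phi(n).
Divisors of 36: 1, 2, 3, 4, 6, 9, 12, 18, 36
Repeated squaring mod 76: 29^1 = 29, 29^2 = 5, 29^4 = 25, 29^8 = 17, 29^16 = 61, 29^32 = 73
Test divisors in increasing order:
  k=1: 29^1 = 29 mod 76
  k=2: 29^2 = 5 mod 76
  k=3: 29^3 = 5 * 29 = 69 mod 76
  k=4: 29^4 = 25 mod 76
  k=6: 29^6 = 25 * 5 = 49 mod 76
  k=9: 29^9 = 17 * 29 = 37 mod 76
  k=12: 29^12 = 17 * 25 = 45 mod 76
  k=18: 29^18 = 61 * 5 = 1 mod 76  <- first divisor giving 1
Order = 18

18


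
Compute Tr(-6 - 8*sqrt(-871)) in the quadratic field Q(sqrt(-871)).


Tr(a + b*sqrt(d)) = (a + b*sqrt(d)) + (a - b*sqrt(d)) = 2a
= 2 * (-6)
= -12

-12


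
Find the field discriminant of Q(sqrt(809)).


For K = Q(sqrt(d)) with d squarefree: disc(K) = d if d = 1 mod 4, and disc(K) = 4d if d = 2 or 3 mod 4.
Here d = 809, and d mod 4 = 1.
d = 1 mod 4 (O_K = Z[(1+sqrt(d))/2]), so disc(K) = d = 809

809


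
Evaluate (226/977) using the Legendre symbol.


p = 977 is prime, so compute (226/977) with the reciprocity algorithm (Jacobi-symbol steps: pull out 2s via (2/n), flip via reciprocity, reduce):
  pull out 2: (2/977) = +1  (since 977 mod 8 = 1)
  reciprocity: (113/977) -> +(977/113)
  reduce: (73/113)
  reciprocity: (73/113) -> +(113/73)
  reduce: (40/73)
  pull out 2: (2/73) = +1  (since 73 mod 8 = 1)
  pull out 2: (2/73) = +1  (since 73 mod 8 = 1)
  pull out 2: (2/73) = +1  (since 73 mod 8 = 1)
  reciprocity: (5/73) -> +(73/5)
  reduce: (3/5)
  reciprocity: (3/5) -> +(5/3)
  reduce: (2/3)
  pull out 2: (2/3) = -1  (since 3 mod 8 = 3)
  (1/3) = 1
Product of signs = -1
(226/977) = -1

-1


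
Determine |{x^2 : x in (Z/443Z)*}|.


For prime p, the number of non-zero quadratic residues is (p-1)/2.
= (443-1)/2
= 221

221


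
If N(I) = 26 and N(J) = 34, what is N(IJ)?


N(IJ) = N(I) * N(J)
= 26 * 34
= 884

884


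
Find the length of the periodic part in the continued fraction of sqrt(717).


Run the CF algorithm for sqrt(717).
a_0 = floor(sqrt(717)) = 26; set m_0=0, q_0=1.
Recurrence: m' = q*a - m,  q' = (d - m'^2)/q,  a' = floor((a_0 + m')/q').
  step 1: m=26, q=41, a=1
  step 2: m=15, q=12, a=3
  step 3: m=21, q=23, a=2
  step 4: m=25, q=4, a=12
  step 5: m=23, q=47, a=1
  step 6: m=24, q=3, a=16
  step 7: m=24, q=47, a=1
  step 8: m=23, q=4, a=12
  step 9: m=25, q=23, a=2
  step 10: m=21, q=12, a=3
  step 11: m=15, q=41, a=1
  step 12: m=26, q=1, a=52
a_12 = 2*a_0 = 52, so the period closes here.
sqrt(717) = [26; 1, 3, 2, 12, 1, 16, 1, 12, 2, 3, 1, 52]
Period length = 12

12


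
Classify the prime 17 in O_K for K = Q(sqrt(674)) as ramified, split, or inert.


K = Q(sqrt(674)). Since d mod 4 = 2, disc(K) = 2696.
Check p | disc: 2696 mod 17 = 10.
p does not divide disc. Compute Legendre symbol (d/p):
11^((17-1)/2) mod 17 = -1
(d/p) = -1, so p is inert: (p) stays prime with e=1, f=2, g=1.
Therefore p is inert.

inert


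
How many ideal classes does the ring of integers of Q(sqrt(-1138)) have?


K = Q(sqrt(-1138)). d mod 4 = 2, so D = disc(K) = 4d = -4552
h(K) equals the number of primitive reduced positive-definite forms (a, b, c) = a*x^2 + b*x*y + c*y^2 with b^2 - 4ac = D,
where reduced means |b| <= a <= c, with b >= 0 whenever |b| = a or a = c, and primitive means gcd(a, b, c) = 1.
Reduced forces 3a^2 <= |D| = 4552, so 1 <= a <= 38; b must have the parity of D, and c = (b^2 - D)/(4a) must be an integer >= a.
Enumerate a = 1..38, b in [-a, a]:
  a=1: (1, 0, 1138)  [1]
  a=2: (2, 0, 569)  [1]
  a=3..16: none
  a=17: (17, -2, 67), (17, 2, 67)  [2]
  a=18..22: none
  a=23: (23, -18, 53), (23, 18, 53)  [2]
  a=24..28: none
  a=29: (29, -28, 46), (29, 28, 46)  [2]
  a=30: none
  a=31: (31, -6, 37), (31, 6, 37)  [2]
  a=32..33: none
  a=34: (34, -32, 41), (34, 32, 41)  [2]
  a=35..38: none
Total reduced forms: 1 + 1 + 2 + 2 + 2 + 2 + 2 = 12
h = 12

12


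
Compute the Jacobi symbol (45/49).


Compute (45/49) via quadratic reciprocity:
  reciprocity: (45/49) -> +(49/45)
  reduce: (4/45)
  pull out 2: (2/45) = -1  (since 45 mod 8 = 5)
  pull out 2: (2/45) = -1  (since 45 mod 8 = 5)
  (1/45) = 1
Product of signs = 1

1


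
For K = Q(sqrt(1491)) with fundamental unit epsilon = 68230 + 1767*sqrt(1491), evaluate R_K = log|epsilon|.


epsilon = 68230 + 1767*sqrt(1491)
= 136460.0000
R = ln(136460.0000)
= 11.8238

11.8238


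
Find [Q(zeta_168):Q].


The degree equals Euler's totient phi(168).
168 = 2^3 * 3 * 7
phi(168) = 48

48


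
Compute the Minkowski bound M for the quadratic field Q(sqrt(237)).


d = 237, d mod 4 = 1, so disc(K) = d = 237; |disc(K)| = 237
Real quadratic field, so n = 2, s = r2 = 0, r1 = 2
M = (n!/n^n) * (4/pi)^s * sqrt(|disc(K)|) = (2!/2^2) * (4/pi)^0 * sqrt(237)
= 0.5 * 1.000000 * 15.394804
= 7.6974

7.6974


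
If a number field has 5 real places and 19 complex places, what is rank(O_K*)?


By Dirichlet's unit theorem:
rank = r1 + r2 - 1
= 5 + 19 - 1
= 23

23


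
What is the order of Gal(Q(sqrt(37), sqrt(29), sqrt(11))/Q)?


The 3 square roots of distinct primes are multiplicatively independent over Q,
so [K:Q] = 2^3 and Gal(K/Q) is isomorphic to (Z/2Z)^3.
|Gal| = 2^3 = 8

8


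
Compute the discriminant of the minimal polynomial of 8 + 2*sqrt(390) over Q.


The element 8 + 2*sqrt(390) has minimal polynomial:
x^2 - 16*x - 1496
Discriminant = (-16)^2 - 4*(-1496)
= 256 + 5984
= 6240

6240


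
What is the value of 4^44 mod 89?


p = 89 is prime and the exponent is (p-1)/2 = 44, so by Euler's criterion 4^44 = (4/89) = +1 or -1 mod 89.
Compute by square-and-multiply:
  44 = 32 + 8 + 4 (binary 101100)
  Repeated squaring mod 89: 4^1 = 4, 4^2 = 16, 4^4 = 78, 4^8 = 32, 4^16 = 45, 4^32 = 67
  4^44 = 4^32 * 4^8 * 4^4 = 67 * 32 * 78 mod 89
    67 * 32 = 2144 = 8 mod 89
    8 * 78 = 624 = 1 mod 89
  4^44 = 1 mod 89
Result 1: 4 is a quadratic residue mod 89.
4^44 mod 89 = 1

1


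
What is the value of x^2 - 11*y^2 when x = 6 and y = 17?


x^2 - d*y^2
= 6^2 - 11*17^2
= 36 - 3179
= -3143

-3143


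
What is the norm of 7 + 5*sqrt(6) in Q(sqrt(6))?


N(a + b*sqrt(d)) = a^2 - d*b^2
= (7)^2 - (6)*(5)^2
= 49 - 150
= -101

-101


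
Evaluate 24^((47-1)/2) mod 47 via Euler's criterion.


p = 47 is prime and the exponent is (p-1)/2 = 23, so by Euler's criterion 24^23 = (24/47) = +1 or -1 mod 47.
Compute by square-and-multiply:
  23 = 16 + 4 + 2 + 1 (binary 10111)
  Repeated squaring mod 47: 24^1 = 24, 24^2 = 12, 24^4 = 3, 24^8 = 9, 24^16 = 34
  24^23 = 24^16 * 24^4 * 24^2 * 24^1 = 34 * 3 * 12 * 24 mod 47
    34 * 3 = 102 = 8 mod 47
    8 * 12 = 96 = 2 mod 47
    2 * 24 = 48 = 1 mod 47
  24^23 = 1 mod 47
Result 1: 24 is a quadratic residue mod 47.
24^23 mod 47 = 1

1


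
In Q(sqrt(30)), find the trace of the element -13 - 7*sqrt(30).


Tr(a + b*sqrt(d)) = (a + b*sqrt(d)) + (a - b*sqrt(d)) = 2a
= 2 * (-13)
= -26

-26


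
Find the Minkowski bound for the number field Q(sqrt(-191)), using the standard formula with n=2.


d = -191, d mod 4 = 1, so disc(K) = d = -191; |disc(K)| = 191
Imaginary quadratic field, so n = 2, s = r2 = 1, r1 = 0
M = (n!/n^n) * (4/pi)^s * sqrt(|disc(K)|) = (2!/2^2) * (4/pi)^1 * sqrt(191)
= 0.5 * 1.273240 * 13.820275
= 8.7983

8.7983


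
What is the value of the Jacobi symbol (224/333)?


Compute (224/333) via quadratic reciprocity:
  pull out 2: (2/333) = -1  (since 333 mod 8 = 5)
  pull out 2: (2/333) = -1  (since 333 mod 8 = 5)
  pull out 2: (2/333) = -1  (since 333 mod 8 = 5)
  pull out 2: (2/333) = -1  (since 333 mod 8 = 5)
  pull out 2: (2/333) = -1  (since 333 mod 8 = 5)
  reciprocity: (7/333) -> +(333/7)
  reduce: (4/7)
  pull out 2: (2/7) = +1  (since 7 mod 8 = 7)
  pull out 2: (2/7) = +1  (since 7 mod 8 = 7)
  (1/7) = 1
Product of signs = -1

-1


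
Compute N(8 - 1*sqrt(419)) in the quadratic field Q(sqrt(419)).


N(a + b*sqrt(d)) = a^2 - d*b^2
= (8)^2 - (419)*(-1)^2
= 64 - 419
= -355

-355


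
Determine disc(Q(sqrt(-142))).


For K = Q(sqrt(d)) with d squarefree: disc(K) = d if d = 1 mod 4, and disc(K) = 4d if d = 2 or 3 mod 4.
Here d = -142, and d mod 4 = 2.
d = 2 mod 4, not 1 (O_K = Z[sqrt(d)]), so disc(K) = 4d = 4 * (-142) = -568

-568


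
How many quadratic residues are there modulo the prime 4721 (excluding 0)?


For prime p, the number of non-zero quadratic residues is (p-1)/2.
= (4721-1)/2
= 2360

2360


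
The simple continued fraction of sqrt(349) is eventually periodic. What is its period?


Run the CF algorithm for sqrt(349).
a_0 = floor(sqrt(349)) = 18; set m_0=0, q_0=1.
Recurrence: m' = q*a - m,  q' = (d - m'^2)/q,  a' = floor((a_0 + m')/q').
  step 1: m=18, q=25, a=1
  step 2: m=7, q=12, a=2
  step 3: m=17, q=5, a=7
  step 4: m=18, q=5, a=7
  step 5: m=17, q=12, a=2
  step 6: m=7, q=25, a=1
  step 7: m=18, q=1, a=36
a_7 = 2*a_0 = 36, so the period closes here.
sqrt(349) = [18; 1, 2, 7, 7, 2, 1, 36]
Period length = 7

7


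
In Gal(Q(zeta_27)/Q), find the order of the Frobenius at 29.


The Frobenius at p in Gal(Q(zeta_n)/Q) = (Z/nZ)* is the class of p, so its order is ord_27(29), the smallest k >= 1 with 29^k = 1 mod 27.
n = 27 = 3^3, phi(27) = 18; the order divides phi(n).
Divisors of 18: 1, 2, 3, 6, 9, 18
Repeated squaring mod 27: 29^1 = 2, 29^2 = 4, 29^4 = 16, 29^8 = 13, 29^16 = 7
Test divisors in increasing order:
  k=1: 29^1 = 2 mod 27
  k=2: 29^2 = 4 mod 27
  k=3: 29^3 = 4 * 2 = 8 mod 27
  k=6: 29^6 = 16 * 4 = 10 mod 27
  k=9: 29^9 = 13 * 2 = 26 mod 27
  k=18: 29^18 = 7 * 4 = 1 mod 27  <- first divisor giving 1
Order = 18

18


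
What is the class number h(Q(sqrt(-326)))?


K = Q(sqrt(-326)). d mod 4 = 2, so D = disc(K) = 4d = -1304
h(K) equals the number of primitive reduced positive-definite forms (a, b, c) = a*x^2 + b*x*y + c*y^2 with b^2 - 4ac = D,
where reduced means |b| <= a <= c, with b >= 0 whenever |b| = a or a = c, and primitive means gcd(a, b, c) = 1.
Reduced forces 3a^2 <= |D| = 1304, so 1 <= a <= 20; b must have the parity of D, and c = (b^2 - D)/(4a) must be an integer >= a.
Enumerate a = 1..20, b in [-a, a]:
  a=1: (1, 0, 326)  [1]
  a=2: (2, 0, 163)  [1]
  a=3: (3, -2, 109), (3, 2, 109)  [2]
  a=4: none
  a=5: (5, -4, 66), (5, 4, 66)  [2]
  a=6: (6, -4, 55), (6, 4, 55)  [2]
  a=7..8: none
  a=9: (9, -8, 38), (9, 8, 38)  [2]
  a=10: (10, -4, 33), (10, 4, 33)  [2]
  a=11: (11, -4, 30), (11, 4, 30)  [2]
  a=12: none
  a=13: (13, -10, 27), (13, 10, 27)  [2]
  a=14: none
  a=15: (15, -14, 25), (15, -4, 22), (15, 4, 22), (15, 14, 25)  [4]
  a=16..17: none
  a=18: (18, -8, 19), (18, 8, 19)  [2]
  a=19..20: none
Total reduced forms: 1 + 1 + 2 + 2 + 2 + 2 + 2 + 2 + 2 + 4 + 2 = 22
h = 22

22


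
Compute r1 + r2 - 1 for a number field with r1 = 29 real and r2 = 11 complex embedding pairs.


By Dirichlet's unit theorem:
rank = r1 + r2 - 1
= 29 + 11 - 1
= 39

39


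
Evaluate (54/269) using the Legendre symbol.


p = 269 is prime, so compute (54/269) with the reciprocity algorithm (Jacobi-symbol steps: pull out 2s via (2/n), flip via reciprocity, reduce):
  pull out 2: (2/269) = -1  (since 269 mod 8 = 5)
  reciprocity: (27/269) -> +(269/27)
  reduce: (26/27)
  pull out 2: (2/27) = -1  (since 27 mod 8 = 3)
  reciprocity: (13/27) -> +(27/13)
  reduce: (1/13)
  (1/13) = 1
Product of signs = 1
(54/269) = 1

1


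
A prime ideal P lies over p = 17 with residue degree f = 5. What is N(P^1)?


N(P^a) = p^(a*f)
= 17^(1*5)
= 17^5
= 1419857

1419857


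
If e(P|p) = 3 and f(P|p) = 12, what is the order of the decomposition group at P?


|D_P| = e * f
= 3 * 12
= 36

36


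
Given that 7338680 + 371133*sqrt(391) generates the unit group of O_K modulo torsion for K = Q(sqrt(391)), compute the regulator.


epsilon = 7338680 + 371133*sqrt(391)
= 1.4677e+07
R = ln(1.4677e+07)
= 16.5018

16.5018


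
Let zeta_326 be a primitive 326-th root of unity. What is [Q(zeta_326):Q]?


The degree equals Euler's totient phi(326).
326 = 2 * 163
phi(326) = 162

162


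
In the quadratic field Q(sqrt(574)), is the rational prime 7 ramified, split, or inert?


K = Q(sqrt(574)). Since d mod 4 = 2, disc(K) = 2296.
Check p | disc: 2296 mod 7 = 0.
p divides disc, so p ramifies: (p) = P^2 with e=2, f=1, g=1.
Therefore p is ramified.

ramified


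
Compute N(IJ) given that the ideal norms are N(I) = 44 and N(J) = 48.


N(IJ) = N(I) * N(J)
= 44 * 48
= 2112

2112


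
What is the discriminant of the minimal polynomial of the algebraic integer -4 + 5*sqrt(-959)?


The element -4 + 5*sqrt(-959) has minimal polynomial:
x^2 + 8*x + 23991
Discriminant = (8)^2 - 4*(23991)
= 64 - 95964
= -95900

-95900


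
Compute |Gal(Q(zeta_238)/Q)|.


|Gal(Q(zeta_238)/Q)| = phi(238)
= 96

96


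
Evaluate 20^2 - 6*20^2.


x^2 - d*y^2
= 20^2 - 6*20^2
= 400 - 2400
= -2000

-2000


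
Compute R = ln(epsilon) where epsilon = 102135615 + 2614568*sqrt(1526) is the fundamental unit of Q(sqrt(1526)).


epsilon = 102135615 + 2614568*sqrt(1526)
= 2.0427e+08
R = ln(2.0427e+08)
= 19.1350

19.1350


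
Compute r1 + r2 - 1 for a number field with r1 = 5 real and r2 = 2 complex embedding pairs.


By Dirichlet's unit theorem:
rank = r1 + r2 - 1
= 5 + 2 - 1
= 6

6


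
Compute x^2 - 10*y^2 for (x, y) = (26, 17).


x^2 - d*y^2
= 26^2 - 10*17^2
= 676 - 2890
= -2214

-2214


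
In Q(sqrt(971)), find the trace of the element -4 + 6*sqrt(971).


Tr(a + b*sqrt(d)) = (a + b*sqrt(d)) + (a - b*sqrt(d)) = 2a
= 2 * (-4)
= -8

-8


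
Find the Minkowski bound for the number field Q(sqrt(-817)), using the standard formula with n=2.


d = -817, d mod 4 = 3, so disc(K) = 4d = -3268; |disc(K)| = 3268
Imaginary quadratic field, so n = 2, s = r2 = 1, r1 = 0
M = (n!/n^n) * (4/pi)^s * sqrt(|disc(K)|) = (2!/2^2) * (4/pi)^1 * sqrt(3268)
= 0.5 * 1.273240 * 57.166424
= 36.3933

36.3933


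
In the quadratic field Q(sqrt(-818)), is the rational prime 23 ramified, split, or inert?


K = Q(sqrt(-818)). Since d mod 4 = 2, disc(K) = -3272.
Check p | disc: -3272 mod 23 = 17.
p does not divide disc. Compute Legendre symbol (d/p):
10^((23-1)/2) mod 23 = -1
(d/p) = -1, so p is inert: (p) stays prime with e=1, f=2, g=1.
Therefore p is inert.

inert


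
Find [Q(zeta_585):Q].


The degree equals Euler's totient phi(585).
585 = 3^2 * 5 * 13
phi(585) = 288

288


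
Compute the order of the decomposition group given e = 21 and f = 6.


|D_P| = e * f
= 21 * 6
= 126

126


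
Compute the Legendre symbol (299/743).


p = 743 is prime, so compute (299/743) with the reciprocity algorithm (Jacobi-symbol steps: pull out 2s via (2/n), flip via reciprocity, reduce):
  reciprocity: (299/743) -> -(743/299)
  reduce: (145/299)
  reciprocity: (145/299) -> +(299/145)
  reduce: (9/145)
  reciprocity: (9/145) -> +(145/9)
  reduce: (1/9)
  (1/9) = 1
Product of signs = -1
(299/743) = -1

-1


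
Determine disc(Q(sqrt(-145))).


For K = Q(sqrt(d)) with d squarefree: disc(K) = d if d = 1 mod 4, and disc(K) = 4d if d = 2 or 3 mod 4.
Here d = -145, and d mod 4 = 3.
d = 3 mod 4, not 1 (O_K = Z[sqrt(d)]), so disc(K) = 4d = 4 * (-145) = -580

-580


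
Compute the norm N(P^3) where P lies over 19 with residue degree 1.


N(P^a) = p^(a*f)
= 19^(3*1)
= 19^3
= 6859

6859


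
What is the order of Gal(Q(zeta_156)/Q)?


|Gal(Q(zeta_156)/Q)| = phi(156)
= 48

48


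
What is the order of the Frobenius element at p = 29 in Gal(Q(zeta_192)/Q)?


The Frobenius at p in Gal(Q(zeta_n)/Q) = (Z/nZ)* is the class of p, so its order is ord_192(29), the smallest k >= 1 with 29^k = 1 mod 192.
n = 192 = 2^6 * 3, phi(192) = 64; the order divides phi(n).
Divisors of 64: 1, 2, 4, 8, 16, 32, 64
Repeated squaring mod 192: 29^1 = 29, 29^2 = 73, 29^4 = 145, 29^8 = 97, 29^16 = 1, 29^32 = 1, 29^64 = 1
Test divisors in increasing order:
  k=1: 29^1 = 29 mod 192
  k=2: 29^2 = 73 mod 192
  k=4: 29^4 = 145 mod 192
  k=8: 29^8 = 97 mod 192
  k=16: 29^16 = 1 mod 192  <- first divisor giving 1
Order = 16

16


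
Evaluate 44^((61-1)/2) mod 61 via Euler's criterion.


p = 61 is prime and the exponent is (p-1)/2 = 30, so by Euler's criterion 44^30 = (44/61) = +1 or -1 mod 61.
Compute by square-and-multiply:
  30 = 16 + 8 + 4 + 2 (binary 11110)
  Repeated squaring mod 61: 44^1 = 44, 44^2 = 45, 44^4 = 12, 44^8 = 22, 44^16 = 57
  44^30 = 44^16 * 44^8 * 44^4 * 44^2 = 57 * 22 * 12 * 45 mod 61
    57 * 22 = 1254 = 34 mod 61
    34 * 12 = 408 = 42 mod 61
    42 * 45 = 1890 = 60 mod 61
  44^30 = 60 mod 61
Result 60 = p - 1 = -1 mod 61: 44 is a quadratic non-residue mod 61. As a residue in [0, p-1] the value is 60.
44^30 mod 61 = 60

60


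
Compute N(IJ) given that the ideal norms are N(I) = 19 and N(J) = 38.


N(IJ) = N(I) * N(J)
= 19 * 38
= 722

722


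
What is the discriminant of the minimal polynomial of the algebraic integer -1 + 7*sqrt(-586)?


The element -1 + 7*sqrt(-586) has minimal polynomial:
x^2 + 2*x + 28715
Discriminant = (2)^2 - 4*(28715)
= 4 - 114860
= -114856

-114856


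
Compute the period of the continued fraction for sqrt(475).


Run the CF algorithm for sqrt(475).
a_0 = floor(sqrt(475)) = 21; set m_0=0, q_0=1.
Recurrence: m' = q*a - m,  q' = (d - m'^2)/q,  a' = floor((a_0 + m')/q').
  step 1: m=21, q=34, a=1
  step 2: m=13, q=9, a=3
  step 3: m=14, q=31, a=1
  step 4: m=17, q=6, a=6
  step 5: m=19, q=19, a=2
  step 6: m=19, q=6, a=6
  step 7: m=17, q=31, a=1
  step 8: m=14, q=9, a=3
  step 9: m=13, q=34, a=1
  step 10: m=21, q=1, a=42
a_10 = 2*a_0 = 42, so the period closes here.
sqrt(475) = [21; 1, 3, 1, 6, 2, 6, 1, 3, 1, 42]
Period length = 10

10


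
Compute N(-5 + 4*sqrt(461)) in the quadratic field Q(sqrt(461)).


N(a + b*sqrt(d)) = a^2 - d*b^2
= (-5)^2 - (461)*(4)^2
= 25 - 7376
= -7351

-7351


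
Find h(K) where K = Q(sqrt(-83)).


K = Q(sqrt(-83)). d mod 4 = 1, so D = disc(K) = d = -83
h(K) equals the number of primitive reduced positive-definite forms (a, b, c) = a*x^2 + b*x*y + c*y^2 with b^2 - 4ac = D,
where reduced means |b| <= a <= c, with b >= 0 whenever |b| = a or a = c, and primitive means gcd(a, b, c) = 1.
Reduced forces 3a^2 <= |D| = 83, so 1 <= a <= 5; b must have the parity of D, and c = (b^2 - D)/(4a) must be an integer >= a.
Enumerate a = 1..5, b in [-a, a]:
  a=1: (1, 1, 21)  [1]
  a=2: none
  a=3: (3, -1, 7), (3, 1, 7)  [2]
  a=4..5: none
Total reduced forms: 1 + 2 = 3
h = 3

3


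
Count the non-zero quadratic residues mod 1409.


For prime p, the number of non-zero quadratic residues is (p-1)/2.
= (1409-1)/2
= 704

704


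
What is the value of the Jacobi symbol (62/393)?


Compute (62/393) via quadratic reciprocity:
  pull out 2: (2/393) = +1  (since 393 mod 8 = 1)
  reciprocity: (31/393) -> +(393/31)
  reduce: (21/31)
  reciprocity: (21/31) -> +(31/21)
  reduce: (10/21)
  pull out 2: (2/21) = -1  (since 21 mod 8 = 5)
  reciprocity: (5/21) -> +(21/5)
  reduce: (1/5)
  (1/5) = 1
Product of signs = -1

-1


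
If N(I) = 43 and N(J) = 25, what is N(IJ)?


N(IJ) = N(I) * N(J)
= 43 * 25
= 1075

1075


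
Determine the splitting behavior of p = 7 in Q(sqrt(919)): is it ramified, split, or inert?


K = Q(sqrt(919)). Since d mod 4 = 3, disc(K) = 3676.
Check p | disc: 3676 mod 7 = 1.
p does not divide disc. Compute Legendre symbol (d/p):
2^((7-1)/2) mod 7 = 1
(d/p) = 1, so p splits: (p) = P*P' with e=1, f=1, g=2.
Therefore p is split.

split


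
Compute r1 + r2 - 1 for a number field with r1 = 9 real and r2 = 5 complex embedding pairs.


By Dirichlet's unit theorem:
rank = r1 + r2 - 1
= 9 + 5 - 1
= 13

13


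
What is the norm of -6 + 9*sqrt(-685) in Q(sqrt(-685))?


N(a + b*sqrt(d)) = a^2 - d*b^2
= (-6)^2 - (-685)*(9)^2
= 36 + 55485
= 55521

55521


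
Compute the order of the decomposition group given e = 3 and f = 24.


|D_P| = e * f
= 3 * 24
= 72

72


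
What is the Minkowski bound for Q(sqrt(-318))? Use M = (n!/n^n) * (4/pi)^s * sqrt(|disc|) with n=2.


d = -318, d mod 4 = 2, so disc(K) = 4d = -1272; |disc(K)| = 1272
Imaginary quadratic field, so n = 2, s = r2 = 1, r1 = 0
M = (n!/n^n) * (4/pi)^s * sqrt(|disc(K)|) = (2!/2^2) * (4/pi)^1 * sqrt(1272)
= 0.5 * 1.273240 * 35.665109
= 22.7051

22.7051


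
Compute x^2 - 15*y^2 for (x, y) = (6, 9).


x^2 - d*y^2
= 6^2 - 15*9^2
= 36 - 1215
= -1179

-1179


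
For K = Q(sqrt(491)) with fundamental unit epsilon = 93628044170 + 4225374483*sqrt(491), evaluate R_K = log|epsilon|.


epsilon = 93628044170 + 4225374483*sqrt(491)
= 1.8726e+11
R = ln(1.8726e+11)
= 25.9557

25.9557


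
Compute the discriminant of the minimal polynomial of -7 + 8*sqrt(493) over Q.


The element -7 + 8*sqrt(493) has minimal polynomial:
x^2 + 14*x - 31503
Discriminant = (14)^2 - 4*(-31503)
= 196 + 126012
= 126208

126208


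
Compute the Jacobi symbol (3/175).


Compute (3/175) via quadratic reciprocity:
  reciprocity: (3/175) -> -(175/3)
  reduce: (1/3)
  (1/3) = 1
Product of signs = -1

-1


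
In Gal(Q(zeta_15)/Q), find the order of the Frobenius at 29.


The Frobenius at p in Gal(Q(zeta_n)/Q) = (Z/nZ)* is the class of p, so its order is ord_15(29), the smallest k >= 1 with 29^k = 1 mod 15.
n = 15 = 3 * 5, phi(15) = 8; the order divides phi(n).
Divisors of 8: 1, 2, 4, 8
Repeated squaring mod 15: 29^1 = 14, 29^2 = 1, 29^4 = 1, 29^8 = 1
Test divisors in increasing order:
  k=1: 29^1 = 14 mod 15
  k=2: 29^2 = 1 mod 15  <- first divisor giving 1
Order = 2

2


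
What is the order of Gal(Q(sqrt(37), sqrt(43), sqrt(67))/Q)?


The 3 square roots of distinct primes are multiplicatively independent over Q,
so [K:Q] = 2^3 and Gal(K/Q) is isomorphic to (Z/2Z)^3.
|Gal| = 2^3 = 8

8


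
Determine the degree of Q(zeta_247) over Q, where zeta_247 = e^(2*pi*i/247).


The degree equals Euler's totient phi(247).
247 = 13 * 19
phi(247) = 216

216


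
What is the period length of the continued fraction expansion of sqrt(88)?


Run the CF algorithm for sqrt(88).
a_0 = floor(sqrt(88)) = 9; set m_0=0, q_0=1.
Recurrence: m' = q*a - m,  q' = (d - m'^2)/q,  a' = floor((a_0 + m')/q').
  step 1: m=9, q=7, a=2
  step 2: m=5, q=9, a=1
  step 3: m=4, q=8, a=1
  step 4: m=4, q=9, a=1
  step 5: m=5, q=7, a=2
  step 6: m=9, q=1, a=18
a_6 = 2*a_0 = 18, so the period closes here.
sqrt(88) = [9; 2, 1, 1, 1, 2, 18]
Period length = 6

6


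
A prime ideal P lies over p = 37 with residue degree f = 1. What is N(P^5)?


N(P^a) = p^(a*f)
= 37^(5*1)
= 37^5
= 69343957

69343957


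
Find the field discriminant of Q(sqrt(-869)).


For K = Q(sqrt(d)) with d squarefree: disc(K) = d if d = 1 mod 4, and disc(K) = 4d if d = 2 or 3 mod 4.
Here d = -869, and d mod 4 = 3.
d = 3 mod 4, not 1 (O_K = Z[sqrt(d)]), so disc(K) = 4d = 4 * (-869) = -3476

-3476


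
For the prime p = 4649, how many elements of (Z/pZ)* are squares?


For prime p, the number of non-zero quadratic residues is (p-1)/2.
= (4649-1)/2
= 2324

2324


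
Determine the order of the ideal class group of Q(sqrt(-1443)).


K = Q(sqrt(-1443)). d mod 4 = 1, so D = disc(K) = d = -1443
h(K) equals the number of primitive reduced positive-definite forms (a, b, c) = a*x^2 + b*x*y + c*y^2 with b^2 - 4ac = D,
where reduced means |b| <= a <= c, with b >= 0 whenever |b| = a or a = c, and primitive means gcd(a, b, c) = 1.
Reduced forces 3a^2 <= |D| = 1443, so 1 <= a <= 21; b must have the parity of D, and c = (b^2 - D)/(4a) must be an integer >= a.
Enumerate a = 1..21, b in [-a, a]:
  a=1: (1, 1, 361)  [1]
  a=2: none
  a=3: (3, 3, 121)  [1]
  a=4..10: none
  a=11: (11, -3, 33), (11, 3, 33)  [2]
  a=12: none
  a=13: (13, 13, 31)  [1]
  a=14..16: none
  a=17: (17, -11, 23), (17, 11, 23)  [2]
  a=18: none
  a=19: (19, 1, 19)  [1]
  a=20..21: none
Total reduced forms: 1 + 1 + 2 + 1 + 2 + 1 = 8
h = 8

8


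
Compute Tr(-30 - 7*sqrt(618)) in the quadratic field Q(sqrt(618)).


Tr(a + b*sqrt(d)) = (a + b*sqrt(d)) + (a - b*sqrt(d)) = 2a
= 2 * (-30)
= -60

-60


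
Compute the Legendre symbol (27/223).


p = 223 is prime, so compute (27/223) with the reciprocity algorithm (Jacobi-symbol steps: pull out 2s via (2/n), flip via reciprocity, reduce):
  reciprocity: (27/223) -> -(223/27)
  reduce: (7/27)
  reciprocity: (7/27) -> -(27/7)
  reduce: (6/7)
  pull out 2: (2/7) = +1  (since 7 mod 8 = 7)
  reciprocity: (3/7) -> -(7/3)
  reduce: (1/3)
  (1/3) = 1
Product of signs = -1
(27/223) = -1

-1


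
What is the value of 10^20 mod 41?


p = 41 is prime and the exponent is (p-1)/2 = 20, so by Euler's criterion 10^20 = (10/41) = +1 or -1 mod 41.
Compute by square-and-multiply:
  20 = 16 + 4 (binary 10100)
  Repeated squaring mod 41: 10^1 = 10, 10^2 = 18, 10^4 = 37, 10^8 = 16, 10^16 = 10
  10^20 = 10^16 * 10^4 = 10 * 37 mod 41
    10 * 37 = 370 = 1 mod 41
  10^20 = 1 mod 41
Result 1: 10 is a quadratic residue mod 41.
10^20 mod 41 = 1

1


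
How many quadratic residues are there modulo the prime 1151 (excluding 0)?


For prime p, the number of non-zero quadratic residues is (p-1)/2.
= (1151-1)/2
= 575

575


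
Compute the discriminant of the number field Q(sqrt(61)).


For K = Q(sqrt(d)) with d squarefree: disc(K) = d if d = 1 mod 4, and disc(K) = 4d if d = 2 or 3 mod 4.
Here d = 61, and d mod 4 = 1.
d = 1 mod 4 (O_K = Z[(1+sqrt(d))/2]), so disc(K) = d = 61

61


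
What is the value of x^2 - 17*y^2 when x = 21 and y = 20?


x^2 - d*y^2
= 21^2 - 17*20^2
= 441 - 6800
= -6359

-6359


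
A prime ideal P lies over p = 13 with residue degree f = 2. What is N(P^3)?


N(P^a) = p^(a*f)
= 13^(3*2)
= 13^6
= 4826809

4826809


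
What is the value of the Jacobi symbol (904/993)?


Compute (904/993) via quadratic reciprocity:
  pull out 2: (2/993) = +1  (since 993 mod 8 = 1)
  pull out 2: (2/993) = +1  (since 993 mod 8 = 1)
  pull out 2: (2/993) = +1  (since 993 mod 8 = 1)
  reciprocity: (113/993) -> +(993/113)
  reduce: (89/113)
  reciprocity: (89/113) -> +(113/89)
  reduce: (24/89)
  pull out 2: (2/89) = +1  (since 89 mod 8 = 1)
  pull out 2: (2/89) = +1  (since 89 mod 8 = 1)
  pull out 2: (2/89) = +1  (since 89 mod 8 = 1)
  reciprocity: (3/89) -> +(89/3)
  reduce: (2/3)
  pull out 2: (2/3) = -1  (since 3 mod 8 = 3)
  (1/3) = 1
Product of signs = -1

-1


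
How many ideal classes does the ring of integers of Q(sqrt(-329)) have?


K = Q(sqrt(-329)). d mod 4 = 3, so D = disc(K) = 4d = -1316
h(K) equals the number of primitive reduced positive-definite forms (a, b, c) = a*x^2 + b*x*y + c*y^2 with b^2 - 4ac = D,
where reduced means |b| <= a <= c, with b >= 0 whenever |b| = a or a = c, and primitive means gcd(a, b, c) = 1.
Reduced forces 3a^2 <= |D| = 1316, so 1 <= a <= 20; b must have the parity of D, and c = (b^2 - D)/(4a) must be an integer >= a.
Enumerate a = 1..20, b in [-a, a]:
  a=1: (1, 0, 329)  [1]
  a=2: (2, 2, 165)  [1]
  a=3: (3, -2, 110), (3, 2, 110)  [2]
  a=4: none
  a=5: (5, -2, 66), (5, 2, 66)  [2]
  a=6: (6, -2, 55), (6, 2, 55)  [2]
  a=7: (7, 0, 47)  [1]
  a=8: none
  a=9: (9, -4, 37), (9, 4, 37)  [2]
  a=10: (10, -2, 33), (10, 2, 33)  [2]
  a=11: (11, -2, 30), (11, 2, 30)  [2]
  a=12: none
  a=13: (13, -6, 26), (13, 6, 26)  [2]
  a=14: (14, 14, 27)  [1]
  a=15: (15, -8, 23), (15, -2, 22), (15, 2, 22), (15, 8, 23)  [4]
  a=16..17: none
  a=18: (18, -14, 21), (18, 14, 21)  [2]
  a=19..20: none
Total reduced forms: 1 + 1 + 2 + 2 + 2 + 1 + 2 + 2 + 2 + 2 + 1 + 4 + 2 = 24
h = 24

24


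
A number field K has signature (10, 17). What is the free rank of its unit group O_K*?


By Dirichlet's unit theorem:
rank = r1 + r2 - 1
= 10 + 17 - 1
= 26

26


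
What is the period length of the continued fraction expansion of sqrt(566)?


Run the CF algorithm for sqrt(566).
a_0 = floor(sqrt(566)) = 23; set m_0=0, q_0=1.
Recurrence: m' = q*a - m,  q' = (d - m'^2)/q,  a' = floor((a_0 + m')/q').
  step 1: m=23, q=37, a=1
  step 2: m=14, q=10, a=3
  step 3: m=16, q=31, a=1
  step 4: m=15, q=11, a=3
  step 5: m=18, q=22, a=1
  step 6: m=4, q=25, a=1
  step 7: m=21, q=5, a=8
  step 8: m=19, q=41, a=1
  step 9: m=22, q=2, a=22
  step 10: m=22, q=41, a=1
  step 11: m=19, q=5, a=8
  step 12: m=21, q=25, a=1
  step 13: m=4, q=22, a=1
  step 14: m=18, q=11, a=3
  step 15: m=15, q=31, a=1
  step 16: m=16, q=10, a=3
  step 17: m=14, q=37, a=1
  step 18: m=23, q=1, a=46
a_18 = 2*a_0 = 46, so the period closes here.
sqrt(566) = [23; 1, 3, 1, 3, 1, 1, 8, 1, 22, 1, 8, 1, 1, 3, 1, 3, 1, 46]
Period length = 18

18


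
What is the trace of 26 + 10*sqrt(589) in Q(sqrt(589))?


Tr(a + b*sqrt(d)) = (a + b*sqrt(d)) + (a - b*sqrt(d)) = 2a
= 2 * (26)
= 52

52


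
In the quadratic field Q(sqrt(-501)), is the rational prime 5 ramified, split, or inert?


K = Q(sqrt(-501)). Since d mod 4 = 3, disc(K) = -2004.
Check p | disc: -2004 mod 5 = 1.
p does not divide disc. Compute Legendre symbol (d/p):
4^((5-1)/2) mod 5 = 1
(d/p) = 1, so p splits: (p) = P*P' with e=1, f=1, g=2.
Therefore p is split.

split


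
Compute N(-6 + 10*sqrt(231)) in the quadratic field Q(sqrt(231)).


N(a + b*sqrt(d)) = a^2 - d*b^2
= (-6)^2 - (231)*(10)^2
= 36 - 23100
= -23064

-23064


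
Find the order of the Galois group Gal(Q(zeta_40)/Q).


|Gal(Q(zeta_40)/Q)| = phi(40)
= 16

16


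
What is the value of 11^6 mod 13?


p = 13 is prime and the exponent is (p-1)/2 = 6, so by Euler's criterion 11^6 = (11/13) = +1 or -1 mod 13.
Compute by square-and-multiply:
  6 = 4 + 2 (binary 110)
  Repeated squaring mod 13: 11^1 = 11, 11^2 = 4, 11^4 = 3
  11^6 = 11^4 * 11^2 = 3 * 4 mod 13
    3 * 4 = 12 = 12 mod 13
  11^6 = 12 mod 13
Result 12 = p - 1 = -1 mod 13: 11 is a quadratic non-residue mod 13. As a residue in [0, p-1] the value is 12.
11^6 mod 13 = 12

12


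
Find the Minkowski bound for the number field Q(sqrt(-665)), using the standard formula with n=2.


d = -665, d mod 4 = 3, so disc(K) = 4d = -2660; |disc(K)| = 2660
Imaginary quadratic field, so n = 2, s = r2 = 1, r1 = 0
M = (n!/n^n) * (4/pi)^s * sqrt(|disc(K)|) = (2!/2^2) * (4/pi)^1 * sqrt(2660)
= 0.5 * 1.273240 * 51.575188
= 32.8338

32.8338


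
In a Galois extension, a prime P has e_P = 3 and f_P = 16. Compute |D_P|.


|D_P| = e * f
= 3 * 16
= 48

48


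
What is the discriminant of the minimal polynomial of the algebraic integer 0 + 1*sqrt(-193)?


The element 0 + 1*sqrt(-193) has minimal polynomial:
x^2 + 0*x + 193
Discriminant = (0)^2 - 4*(193)
= 0 - 772
= -772

-772


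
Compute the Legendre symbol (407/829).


p = 829 is prime, so compute (407/829) with the reciprocity algorithm (Jacobi-symbol steps: pull out 2s via (2/n), flip via reciprocity, reduce):
  reciprocity: (407/829) -> +(829/407)
  reduce: (15/407)
  reciprocity: (15/407) -> -(407/15)
  reduce: (2/15)
  pull out 2: (2/15) = +1  (since 15 mod 8 = 7)
  (1/15) = 1
Product of signs = -1
(407/829) = -1

-1


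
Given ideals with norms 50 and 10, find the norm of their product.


N(IJ) = N(I) * N(J)
= 50 * 10
= 500

500


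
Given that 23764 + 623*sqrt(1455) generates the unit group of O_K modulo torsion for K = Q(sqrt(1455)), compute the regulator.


epsilon = 23764 + 623*sqrt(1455)
= 47528.0000
R = ln(47528.0000)
= 10.7691

10.7691


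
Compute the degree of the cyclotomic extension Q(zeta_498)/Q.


The degree equals Euler's totient phi(498).
498 = 2 * 3 * 83
phi(498) = 164

164


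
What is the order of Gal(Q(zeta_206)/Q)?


|Gal(Q(zeta_206)/Q)| = phi(206)
= 102

102


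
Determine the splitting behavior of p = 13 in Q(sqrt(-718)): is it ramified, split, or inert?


K = Q(sqrt(-718)). Since d mod 4 = 2, disc(K) = -2872.
Check p | disc: -2872 mod 13 = 1.
p does not divide disc. Compute Legendre symbol (d/p):
10^((13-1)/2) mod 13 = 1
(d/p) = 1, so p splits: (p) = P*P' with e=1, f=1, g=2.
Therefore p is split.

split


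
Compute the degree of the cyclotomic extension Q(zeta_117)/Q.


The degree equals Euler's totient phi(117).
117 = 3^2 * 13
phi(117) = 72

72


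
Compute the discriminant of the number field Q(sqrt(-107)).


For K = Q(sqrt(d)) with d squarefree: disc(K) = d if d = 1 mod 4, and disc(K) = 4d if d = 2 or 3 mod 4.
Here d = -107, and d mod 4 = 1.
d = 1 mod 4 (O_K = Z[(1+sqrt(d))/2]), so disc(K) = d = -107

-107


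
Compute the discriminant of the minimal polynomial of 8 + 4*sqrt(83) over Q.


The element 8 + 4*sqrt(83) has minimal polynomial:
x^2 - 16*x - 1264
Discriminant = (-16)^2 - 4*(-1264)
= 256 + 5056
= 5312

5312


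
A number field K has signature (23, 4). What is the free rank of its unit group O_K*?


By Dirichlet's unit theorem:
rank = r1 + r2 - 1
= 23 + 4 - 1
= 26

26


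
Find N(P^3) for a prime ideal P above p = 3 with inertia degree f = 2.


N(P^a) = p^(a*f)
= 3^(3*2)
= 3^6
= 729

729


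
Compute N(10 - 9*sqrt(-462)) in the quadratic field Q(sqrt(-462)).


N(a + b*sqrt(d)) = a^2 - d*b^2
= (10)^2 - (-462)*(-9)^2
= 100 + 37422
= 37522

37522


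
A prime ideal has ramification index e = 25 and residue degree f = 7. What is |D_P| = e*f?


|D_P| = e * f
= 25 * 7
= 175

175


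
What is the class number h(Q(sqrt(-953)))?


K = Q(sqrt(-953)). d mod 4 = 3, so D = disc(K) = 4d = -3812
h(K) equals the number of primitive reduced positive-definite forms (a, b, c) = a*x^2 + b*x*y + c*y^2 with b^2 - 4ac = D,
where reduced means |b| <= a <= c, with b >= 0 whenever |b| = a or a = c, and primitive means gcd(a, b, c) = 1.
Reduced forces 3a^2 <= |D| = 3812, so 1 <= a <= 35; b must have the parity of D, and c = (b^2 - D)/(4a) must be an integer >= a.
Enumerate a = 1..35, b in [-a, a]:
  a=1: (1, 0, 953)  [1]
  a=2: (2, 2, 477)  [1]
  a=3: (3, -2, 318), (3, 2, 318)  [2]
  a=4..5: none
  a=6: (6, -2, 159), (6, 2, 159)  [2]
  a=7..8: none
  a=9: (9, -2, 106), (9, 2, 106)  [2]
  a=10: none
  a=11: (11, -4, 87), (11, 4, 87)  [2]
  a=12: none
  a=13: (13, -6, 74), (13, 6, 74)  [2]
  a=14..16: none
  a=17: (17, -8, 57), (17, 8, 57)  [2]
  a=18: (18, -2, 53), (18, 2, 53)  [2]
  a=19: (19, -8, 51), (19, 8, 51)  [2]
  a=20..21: none
  a=22: (22, -18, 47), (22, 18, 47)  [2]
  a=23: (23, -12, 43), (23, 12, 43)  [2]
  a=24..25: none
  a=26: (26, -6, 37), (26, 6, 37)  [2]
  a=27: (27, -20, 39), (27, 20, 39)  [2]
  a=28: none
  a=29: (29, -4, 33), (29, 4, 33)  [2]
  a=30: none
  a=31: (31, -30, 38), (31, 30, 38)  [2]
  a=32: none
  a=33: (33, -26, 34), (33, 26, 34)  [2]
  a=34..35: none
Total reduced forms: 1 + 1 + 2 + 2 + 2 + 2 + 2 + 2 + 2 + 2 + 2 + 2 + 2 + 2 + 2 + 2 + 2 = 32
h = 32

32


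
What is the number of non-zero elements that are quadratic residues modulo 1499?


For prime p, the number of non-zero quadratic residues is (p-1)/2.
= (1499-1)/2
= 749

749


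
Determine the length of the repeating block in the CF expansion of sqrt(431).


Run the CF algorithm for sqrt(431).
a_0 = floor(sqrt(431)) = 20; set m_0=0, q_0=1.
Recurrence: m' = q*a - m,  q' = (d - m'^2)/q,  a' = floor((a_0 + m')/q').
  step 1: m=20, q=31, a=1
  step 2: m=11, q=10, a=3
  step 3: m=19, q=7, a=5
  step 4: m=16, q=25, a=1
  step 5: m=9, q=14, a=2
  step 6: m=19, q=5, a=7
  step 7: m=16, q=35, a=1
  step 8: m=19, q=2, a=19
  step 9: m=19, q=35, a=1
  step 10: m=16, q=5, a=7
  step 11: m=19, q=14, a=2
  step 12: m=9, q=25, a=1
  step 13: m=16, q=7, a=5
  step 14: m=19, q=10, a=3
  step 15: m=11, q=31, a=1
  step 16: m=20, q=1, a=40
a_16 = 2*a_0 = 40, so the period closes here.
sqrt(431) = [20; 1, 3, 5, 1, 2, 7, 1, 19, 1, 7, 2, 1, 5, 3, 1, 40]
Period length = 16

16
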